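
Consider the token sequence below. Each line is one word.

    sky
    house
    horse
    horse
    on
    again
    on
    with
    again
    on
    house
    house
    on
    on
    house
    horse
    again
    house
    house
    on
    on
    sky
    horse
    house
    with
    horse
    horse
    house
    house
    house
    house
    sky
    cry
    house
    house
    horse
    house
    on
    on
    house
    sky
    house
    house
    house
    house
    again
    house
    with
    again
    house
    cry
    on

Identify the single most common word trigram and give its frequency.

"house house house", 4 times

Trigram frequencies (highest first):
  house house house: 4
  house on on: 3
  house house on: 2
  on on house: 2
  sky house horse: 1
  house horse horse: 1
  … (37 more, each ≤ 1)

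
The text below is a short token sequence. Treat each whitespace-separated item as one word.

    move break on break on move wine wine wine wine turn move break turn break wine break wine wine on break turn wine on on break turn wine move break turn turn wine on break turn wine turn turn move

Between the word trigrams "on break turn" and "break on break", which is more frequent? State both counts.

"on break turn" (3 vs 1)

"on break turn": 3 occurrences
"break on break": 1 occurrence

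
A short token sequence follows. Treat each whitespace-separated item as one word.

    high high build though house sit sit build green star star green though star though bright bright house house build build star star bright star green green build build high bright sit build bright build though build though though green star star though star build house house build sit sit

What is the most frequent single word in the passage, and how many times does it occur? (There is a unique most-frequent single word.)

"build", 11 times

Unigram frequencies (highest first):
  build: 11
  star: 9
  though: 7
  house: 5
  sit: 5
  green: 5
  … (2 more, each ≤ 5)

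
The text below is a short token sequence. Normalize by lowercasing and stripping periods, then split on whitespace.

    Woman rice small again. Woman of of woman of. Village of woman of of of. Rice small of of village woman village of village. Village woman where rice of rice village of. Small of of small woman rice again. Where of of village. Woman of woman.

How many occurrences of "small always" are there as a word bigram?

0

Scanning the 45 overlapping bigram windows for "small always":
  (none found)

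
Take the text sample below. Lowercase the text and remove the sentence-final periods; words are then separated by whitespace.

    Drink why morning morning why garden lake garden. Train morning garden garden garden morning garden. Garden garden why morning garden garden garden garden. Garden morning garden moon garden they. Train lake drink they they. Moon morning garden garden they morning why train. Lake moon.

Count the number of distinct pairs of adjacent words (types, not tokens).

44 tokens → 43 bigram windows in total.
Repeated bigrams (each contributes count−1 duplicates):
  garden garden: 9
  morning garden: 5
  garden morning: 2
  garden they: 2
  morning why: 2
  train lake: 2
  why morning: 2
17 duplicate windows → 43 − 17 = 26 distinct.

26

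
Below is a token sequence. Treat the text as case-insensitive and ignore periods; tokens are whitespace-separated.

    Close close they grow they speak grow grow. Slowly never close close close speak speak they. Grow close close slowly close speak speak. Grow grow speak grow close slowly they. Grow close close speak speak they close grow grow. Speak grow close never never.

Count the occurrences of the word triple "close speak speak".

Scanning the 42 overlapping trigram windows for "close speak speak":
  position 13–15: close speak speak
  position 21–23: close speak speak
  position 33–35: close speak speak

3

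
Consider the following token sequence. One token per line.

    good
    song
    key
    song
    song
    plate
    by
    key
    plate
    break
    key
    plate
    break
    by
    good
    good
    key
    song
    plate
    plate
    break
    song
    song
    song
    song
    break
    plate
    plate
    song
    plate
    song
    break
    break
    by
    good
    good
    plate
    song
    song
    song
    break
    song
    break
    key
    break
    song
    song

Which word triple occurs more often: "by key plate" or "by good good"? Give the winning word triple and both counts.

"by key plate": 1 occurrence
"by good good": 2 occurrences

"by good good" (2 vs 1)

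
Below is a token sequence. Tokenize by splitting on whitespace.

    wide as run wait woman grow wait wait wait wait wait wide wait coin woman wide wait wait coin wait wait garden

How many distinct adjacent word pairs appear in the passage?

14

22 tokens → 21 bigram windows in total.
Repeated bigrams (each contributes count−1 duplicates):
  wait wait: 6
  wait coin: 2
  wide wait: 2
7 duplicate windows → 21 − 7 = 14 distinct.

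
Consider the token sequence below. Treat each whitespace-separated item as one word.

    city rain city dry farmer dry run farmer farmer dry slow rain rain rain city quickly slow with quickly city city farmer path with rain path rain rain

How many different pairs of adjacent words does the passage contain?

28 tokens → 27 bigram windows in total.
Repeated bigrams (each contributes count−1 duplicates):
  rain rain: 3
  farmer dry: 2
  rain city: 2
4 duplicate windows → 27 − 4 = 23 distinct.

23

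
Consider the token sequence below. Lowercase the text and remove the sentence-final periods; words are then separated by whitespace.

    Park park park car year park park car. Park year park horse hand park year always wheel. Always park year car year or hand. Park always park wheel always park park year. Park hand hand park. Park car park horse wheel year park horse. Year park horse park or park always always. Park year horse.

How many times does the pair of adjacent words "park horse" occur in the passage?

4

Scanning the 54 overlapping bigram windows for "park horse":
  position 11–12: park horse
  position 39–40: park horse
  position 43–44: park horse
  position 46–47: park horse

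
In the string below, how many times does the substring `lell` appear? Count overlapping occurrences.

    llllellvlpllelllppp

Sliding a length-4 window over the 19 characters (16 positions):
  position 4–7: lell
  position 12–15: lell

2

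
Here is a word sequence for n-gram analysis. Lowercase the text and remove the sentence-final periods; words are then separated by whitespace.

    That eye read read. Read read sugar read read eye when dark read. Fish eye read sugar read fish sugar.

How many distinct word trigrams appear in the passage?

20 tokens → 18 trigram windows in total.
Repeated trigrams (each contributes count−1 duplicates):
  read read read: 2
  read sugar read: 2
2 duplicate windows → 18 − 2 = 16 distinct.

16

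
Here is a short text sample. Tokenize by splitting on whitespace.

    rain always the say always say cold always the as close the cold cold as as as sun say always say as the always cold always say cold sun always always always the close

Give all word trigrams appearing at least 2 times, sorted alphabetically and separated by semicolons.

Trigram counts meeting the condition (at least 2 times):
  always say cold: 2
  say always say: 2

always say cold; say always say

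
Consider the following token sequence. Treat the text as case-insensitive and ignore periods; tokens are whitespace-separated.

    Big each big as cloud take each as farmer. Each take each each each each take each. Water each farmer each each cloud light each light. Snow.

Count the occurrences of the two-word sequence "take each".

Scanning the 26 overlapping bigram windows for "take each":
  position 6–7: take each
  position 11–12: take each
  position 16–17: take each

3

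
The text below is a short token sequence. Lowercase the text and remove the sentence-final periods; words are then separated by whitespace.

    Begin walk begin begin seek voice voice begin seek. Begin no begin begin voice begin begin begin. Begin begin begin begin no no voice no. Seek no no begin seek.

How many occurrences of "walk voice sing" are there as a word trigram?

Scanning the 28 overlapping trigram windows for "walk voice sing":
  (none found)

0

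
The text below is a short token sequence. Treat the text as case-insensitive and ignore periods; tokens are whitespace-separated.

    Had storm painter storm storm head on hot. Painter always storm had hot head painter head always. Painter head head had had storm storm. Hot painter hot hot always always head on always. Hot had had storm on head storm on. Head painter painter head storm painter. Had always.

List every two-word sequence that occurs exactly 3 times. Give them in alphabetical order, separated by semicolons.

had storm; painter head

Bigram counts meeting the condition (exactly 3 times):
  had storm: 3
  painter head: 3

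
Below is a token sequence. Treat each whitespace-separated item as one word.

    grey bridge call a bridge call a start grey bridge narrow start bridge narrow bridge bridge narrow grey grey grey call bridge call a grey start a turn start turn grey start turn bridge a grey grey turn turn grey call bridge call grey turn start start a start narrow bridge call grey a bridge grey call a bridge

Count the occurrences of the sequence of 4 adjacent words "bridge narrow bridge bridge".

1

Scanning the 56 overlapping 4-gram windows for "bridge narrow bridge bridge":
  position 13–16: bridge narrow bridge bridge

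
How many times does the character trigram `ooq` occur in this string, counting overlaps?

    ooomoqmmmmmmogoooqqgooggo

1

Sliding a length-3 window over the 25 characters (23 positions):
  position 16–18: ooq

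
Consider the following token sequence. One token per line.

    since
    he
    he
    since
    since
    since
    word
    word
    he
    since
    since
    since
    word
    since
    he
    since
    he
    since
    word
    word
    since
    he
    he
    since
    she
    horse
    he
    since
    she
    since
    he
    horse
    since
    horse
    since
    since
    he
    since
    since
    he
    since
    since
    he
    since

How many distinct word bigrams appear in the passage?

15

44 tokens → 43 bigram windows in total.
Repeated bigrams (each contributes count−1 duplicates):
  he since: 9
  since he: 8
  since since: 7
  since word: 3
  he he: 2
  horse since: 2
  since she: 2
  word since: 2
  … (1 more repeated)
28 duplicate windows → 43 − 28 = 15 distinct.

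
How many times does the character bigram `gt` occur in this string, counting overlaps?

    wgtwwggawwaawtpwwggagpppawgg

1

Sliding a length-2 window over the 28 characters (27 positions):
  position 2–3: gt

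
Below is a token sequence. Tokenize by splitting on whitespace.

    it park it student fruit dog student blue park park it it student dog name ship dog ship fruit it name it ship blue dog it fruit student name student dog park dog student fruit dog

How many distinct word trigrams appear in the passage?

36 tokens → 34 trigram windows in total.
Repeated trigrams (each contributes count−1 duplicates):
  student fruit dog: 2
1 duplicate windows → 34 − 1 = 33 distinct.

33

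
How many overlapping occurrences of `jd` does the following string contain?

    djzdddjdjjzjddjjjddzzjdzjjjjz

4

Sliding a length-2 window over the 29 characters (28 positions):
  position 7–8: jd
  position 12–13: jd
  position 17–18: jd
  position 22–23: jd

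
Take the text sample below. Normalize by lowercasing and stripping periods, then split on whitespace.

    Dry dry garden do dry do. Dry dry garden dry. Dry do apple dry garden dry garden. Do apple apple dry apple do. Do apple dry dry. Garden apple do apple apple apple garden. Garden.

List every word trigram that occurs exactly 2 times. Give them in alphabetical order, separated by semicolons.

Trigram counts meeting the condition (exactly 2 times):
  do apple apple: 2
  do apple dry: 2
  dry garden do: 2
  dry garden dry: 2

do apple apple; do apple dry; dry garden do; dry garden dry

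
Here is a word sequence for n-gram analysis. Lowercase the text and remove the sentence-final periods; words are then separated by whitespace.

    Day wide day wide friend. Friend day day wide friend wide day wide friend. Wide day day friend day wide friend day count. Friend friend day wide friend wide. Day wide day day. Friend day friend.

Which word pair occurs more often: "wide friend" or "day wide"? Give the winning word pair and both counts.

"day wide" (7 vs 5)

"wide friend": 5 occurrences
"day wide": 7 occurrences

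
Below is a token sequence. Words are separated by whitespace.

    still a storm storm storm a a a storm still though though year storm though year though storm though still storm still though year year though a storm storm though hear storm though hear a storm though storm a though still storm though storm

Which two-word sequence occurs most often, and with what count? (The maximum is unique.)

Bigram frequencies (highest first):
  storm though: 6
  a storm: 4
  storm storm: 3
  though year: 3
  though storm: 3
  storm a: 2
  … (15 more, each ≤ 2)

"storm though", 6 times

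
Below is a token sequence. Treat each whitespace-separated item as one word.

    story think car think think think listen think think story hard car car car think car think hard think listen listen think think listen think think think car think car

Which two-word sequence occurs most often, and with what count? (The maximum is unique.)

Bigram frequencies (highest first):
  think think: 6
  think car: 4
  car think: 4
  think listen: 3
  listen think: 3
  car car: 2
  … (7 more, each ≤ 1)

"think think", 6 times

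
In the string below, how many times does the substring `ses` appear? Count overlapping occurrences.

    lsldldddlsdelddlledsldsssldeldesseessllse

Sliding a length-3 window over the 41 characters (39 positions):
  (no match at any position)

0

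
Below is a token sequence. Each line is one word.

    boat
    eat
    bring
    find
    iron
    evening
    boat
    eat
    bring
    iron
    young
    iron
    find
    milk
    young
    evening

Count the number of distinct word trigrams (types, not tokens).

13

16 tokens → 14 trigram windows in total.
Repeated trigrams (each contributes count−1 duplicates):
  boat eat bring: 2
1 duplicate windows → 14 − 1 = 13 distinct.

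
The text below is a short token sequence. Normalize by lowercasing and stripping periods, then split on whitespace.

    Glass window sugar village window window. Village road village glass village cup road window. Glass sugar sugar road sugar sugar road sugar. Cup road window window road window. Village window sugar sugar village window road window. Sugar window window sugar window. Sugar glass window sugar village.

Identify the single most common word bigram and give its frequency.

Bigram frequencies (highest first):
  window sugar: 6
  road window: 4
  sugar village: 3
  village window: 3
  window window: 3
  sugar sugar: 3
  … (16 more, each ≤ 2)

"window sugar", 6 times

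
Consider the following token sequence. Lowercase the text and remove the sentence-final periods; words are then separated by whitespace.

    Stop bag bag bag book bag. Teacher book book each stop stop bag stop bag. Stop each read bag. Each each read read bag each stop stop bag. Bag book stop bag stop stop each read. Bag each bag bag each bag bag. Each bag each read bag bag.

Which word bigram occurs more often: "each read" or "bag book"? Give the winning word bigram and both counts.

"each read": 4 occurrences
"bag book": 2 occurrences

"each read" (4 vs 2)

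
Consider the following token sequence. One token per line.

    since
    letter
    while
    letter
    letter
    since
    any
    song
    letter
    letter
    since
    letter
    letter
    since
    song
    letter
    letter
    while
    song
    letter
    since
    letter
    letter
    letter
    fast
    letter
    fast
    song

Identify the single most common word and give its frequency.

Unigram frequencies (highest first):
  letter: 14
  since: 5
  song: 4
  while: 2
  fast: 2
  any: 1

"letter", 14 times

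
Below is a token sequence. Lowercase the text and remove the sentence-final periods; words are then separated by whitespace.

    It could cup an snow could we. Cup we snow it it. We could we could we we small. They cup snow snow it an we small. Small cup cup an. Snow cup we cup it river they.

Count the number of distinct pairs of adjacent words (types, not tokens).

28

38 tokens → 37 bigram windows in total.
Repeated bigrams (each contributes count−1 duplicates):
  could we: 3
  an snow: 2
  cup an: 2
  cup we: 2
  snow it: 2
  we could: 2
  we cup: 2
  we small: 2
9 duplicate windows → 37 − 9 = 28 distinct.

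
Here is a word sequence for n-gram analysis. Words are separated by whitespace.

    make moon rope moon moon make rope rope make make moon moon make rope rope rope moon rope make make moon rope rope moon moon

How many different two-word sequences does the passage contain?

9

25 tokens → 24 bigram windows in total.
Repeated bigrams (each contributes count−1 duplicates):
  rope rope: 4
  make moon: 3
  moon moon: 3
  moon rope: 3
  rope moon: 3
  make make: 2
  make rope: 2
  moon make: 2
  … (1 more repeated)
15 duplicate windows → 24 − 15 = 9 distinct.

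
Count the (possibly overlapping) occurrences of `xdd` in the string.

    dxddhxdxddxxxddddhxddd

4

Sliding a length-3 window over the 22 characters (20 positions):
  position 2–4: xdd
  position 8–10: xdd
  position 13–15: xdd
  position 19–21: xdd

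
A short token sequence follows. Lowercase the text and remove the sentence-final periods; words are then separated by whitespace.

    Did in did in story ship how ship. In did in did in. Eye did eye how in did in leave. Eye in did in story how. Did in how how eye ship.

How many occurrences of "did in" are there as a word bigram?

7

Scanning the 32 overlapping bigram windows for "did in":
  position 1–2: did in
  position 3–4: did in
  position 10–11: did in
  position 12–13: did in
  position 19–20: did in
  position 24–25: did in
  position 28–29: did in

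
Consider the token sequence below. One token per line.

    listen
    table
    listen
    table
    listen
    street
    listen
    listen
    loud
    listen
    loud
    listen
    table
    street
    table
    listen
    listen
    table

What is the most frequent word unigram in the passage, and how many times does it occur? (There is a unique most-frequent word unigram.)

"listen", 9 times

Unigram frequencies (highest first):
  listen: 9
  table: 5
  street: 2
  loud: 2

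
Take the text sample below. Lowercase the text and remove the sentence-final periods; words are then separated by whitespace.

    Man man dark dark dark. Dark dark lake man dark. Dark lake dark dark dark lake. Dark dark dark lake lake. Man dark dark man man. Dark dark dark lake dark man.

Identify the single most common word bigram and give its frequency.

Bigram frequencies (highest first):
  dark dark: 12
  dark lake: 5
  man dark: 4
  lake dark: 3
  man man: 2
  lake man: 2
  … (2 more, each ≤ 2)

"dark dark", 12 times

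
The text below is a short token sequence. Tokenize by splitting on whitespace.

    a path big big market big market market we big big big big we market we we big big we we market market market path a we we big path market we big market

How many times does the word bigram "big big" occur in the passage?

5

Scanning the 33 overlapping bigram windows for "big big":
  position 3–4: big big
  position 10–11: big big
  position 11–12: big big
  position 12–13: big big
  position 18–19: big big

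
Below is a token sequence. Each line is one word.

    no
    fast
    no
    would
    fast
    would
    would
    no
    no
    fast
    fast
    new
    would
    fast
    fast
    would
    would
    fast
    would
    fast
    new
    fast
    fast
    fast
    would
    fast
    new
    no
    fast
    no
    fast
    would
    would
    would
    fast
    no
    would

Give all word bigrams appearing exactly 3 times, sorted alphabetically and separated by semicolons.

fast new; fast no

Bigram counts meeting the condition (exactly 3 times):
  fast new: 3
  fast no: 3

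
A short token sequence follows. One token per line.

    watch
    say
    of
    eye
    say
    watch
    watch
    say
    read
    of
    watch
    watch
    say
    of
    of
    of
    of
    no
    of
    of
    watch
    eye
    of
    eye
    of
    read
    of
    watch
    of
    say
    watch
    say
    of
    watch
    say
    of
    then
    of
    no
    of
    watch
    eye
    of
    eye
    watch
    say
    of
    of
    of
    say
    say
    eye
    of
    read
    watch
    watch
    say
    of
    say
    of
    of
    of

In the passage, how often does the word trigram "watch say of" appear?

Scanning the 60 overlapping trigram windows for "watch say of":
  position 1–3: watch say of
  position 12–14: watch say of
  position 31–33: watch say of
  position 34–36: watch say of
  position 45–47: watch say of
  position 56–58: watch say of

6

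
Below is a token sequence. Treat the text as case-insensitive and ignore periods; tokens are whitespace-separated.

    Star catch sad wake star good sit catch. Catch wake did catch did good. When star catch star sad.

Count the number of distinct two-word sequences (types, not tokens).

19 tokens → 18 bigram windows in total.
Repeated bigrams (each contributes count−1 duplicates):
  star catch: 2
1 duplicate windows → 18 − 1 = 17 distinct.

17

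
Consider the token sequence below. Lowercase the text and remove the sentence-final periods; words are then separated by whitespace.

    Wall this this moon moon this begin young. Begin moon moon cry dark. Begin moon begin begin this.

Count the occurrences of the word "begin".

5

Scanning the 18 tokens for "begin":
  position 7: begin
  position 9: begin
  position 14: begin
  position 16: begin
  position 17: begin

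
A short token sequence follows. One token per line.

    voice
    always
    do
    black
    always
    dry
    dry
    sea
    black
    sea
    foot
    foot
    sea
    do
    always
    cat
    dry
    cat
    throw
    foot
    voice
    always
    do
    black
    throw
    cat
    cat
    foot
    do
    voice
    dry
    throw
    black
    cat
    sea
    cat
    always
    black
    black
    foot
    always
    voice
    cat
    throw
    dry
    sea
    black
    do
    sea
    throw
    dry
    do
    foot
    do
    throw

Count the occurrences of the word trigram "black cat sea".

Scanning the 53 overlapping trigram windows for "black cat sea":
  position 33–35: black cat sea

1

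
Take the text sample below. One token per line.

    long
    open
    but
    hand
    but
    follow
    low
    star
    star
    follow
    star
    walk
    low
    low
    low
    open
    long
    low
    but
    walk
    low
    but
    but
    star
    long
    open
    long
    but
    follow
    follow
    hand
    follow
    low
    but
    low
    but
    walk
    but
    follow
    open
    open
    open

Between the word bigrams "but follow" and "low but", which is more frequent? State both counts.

"low but" (4 vs 3)

"but follow": 3 occurrences
"low but": 4 occurrences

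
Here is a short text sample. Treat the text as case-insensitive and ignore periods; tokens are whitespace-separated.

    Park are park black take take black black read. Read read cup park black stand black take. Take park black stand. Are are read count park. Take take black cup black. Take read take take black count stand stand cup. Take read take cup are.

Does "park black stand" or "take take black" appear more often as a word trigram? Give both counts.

"park black stand": 2 occurrences
"take take black": 3 occurrences

"take take black" (3 vs 2)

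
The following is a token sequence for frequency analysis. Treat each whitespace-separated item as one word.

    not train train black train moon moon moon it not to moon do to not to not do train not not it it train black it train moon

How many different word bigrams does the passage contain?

21

28 tokens → 27 bigram windows in total.
Repeated bigrams (each contributes count−1 duplicates):
  it train: 2
  moon moon: 2
  not to: 2
  to not: 2
  train black: 2
  train moon: 2
6 duplicate windows → 27 − 6 = 21 distinct.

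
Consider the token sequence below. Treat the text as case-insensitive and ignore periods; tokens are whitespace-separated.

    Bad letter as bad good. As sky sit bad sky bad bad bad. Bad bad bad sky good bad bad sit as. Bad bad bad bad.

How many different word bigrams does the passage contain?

15

26 tokens → 25 bigram windows in total.
Repeated bigrams (each contributes count−1 duplicates):
  bad bad: 9
  as bad: 2
  bad sky: 2
10 duplicate windows → 25 − 10 = 15 distinct.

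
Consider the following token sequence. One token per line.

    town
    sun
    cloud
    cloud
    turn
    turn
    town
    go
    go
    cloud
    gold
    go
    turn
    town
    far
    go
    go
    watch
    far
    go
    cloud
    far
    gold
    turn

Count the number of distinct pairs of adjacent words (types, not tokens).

24 tokens → 23 bigram windows in total.
Repeated bigrams (each contributes count−1 duplicates):
  far go: 2
  go cloud: 2
  go go: 2
  turn town: 2
4 duplicate windows → 23 − 4 = 19 distinct.

19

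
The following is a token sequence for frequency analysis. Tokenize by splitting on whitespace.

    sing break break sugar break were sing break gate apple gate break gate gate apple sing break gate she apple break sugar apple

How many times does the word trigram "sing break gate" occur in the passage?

Scanning the 21 overlapping trigram windows for "sing break gate":
  position 7–9: sing break gate
  position 16–18: sing break gate

2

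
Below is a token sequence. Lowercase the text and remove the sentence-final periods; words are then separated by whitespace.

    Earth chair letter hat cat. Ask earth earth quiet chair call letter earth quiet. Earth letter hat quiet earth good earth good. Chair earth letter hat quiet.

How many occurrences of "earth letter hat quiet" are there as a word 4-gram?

Scanning the 24 overlapping 4-gram windows for "earth letter hat quiet":
  position 15–18: earth letter hat quiet
  position 24–27: earth letter hat quiet

2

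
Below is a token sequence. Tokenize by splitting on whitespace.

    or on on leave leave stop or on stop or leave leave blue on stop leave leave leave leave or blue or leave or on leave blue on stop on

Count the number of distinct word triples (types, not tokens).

30 tokens → 28 trigram windows in total.
Repeated trigrams (each contributes count−1 duplicates):
  blue on stop: 2
  leave blue on: 2
  leave leave leave: 2
3 duplicate windows → 28 − 3 = 25 distinct.

25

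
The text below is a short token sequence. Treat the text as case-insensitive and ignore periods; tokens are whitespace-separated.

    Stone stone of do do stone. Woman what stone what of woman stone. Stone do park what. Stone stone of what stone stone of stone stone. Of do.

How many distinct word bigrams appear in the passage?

28 tokens → 27 bigram windows in total.
Repeated bigrams (each contributes count−1 duplicates):
  stone stone: 5
  stone of: 4
  what stone: 3
  of do: 2
10 duplicate windows → 27 − 10 = 17 distinct.

17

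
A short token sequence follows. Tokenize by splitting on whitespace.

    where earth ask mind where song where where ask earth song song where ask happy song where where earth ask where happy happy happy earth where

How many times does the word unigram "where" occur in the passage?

9

Scanning the 26 tokens for "where":
  position 1: where
  position 5: where
  position 7: where
  position 8: where
  position 13: where
  position 17: where
  position 18: where
  position 21: where
  position 26: where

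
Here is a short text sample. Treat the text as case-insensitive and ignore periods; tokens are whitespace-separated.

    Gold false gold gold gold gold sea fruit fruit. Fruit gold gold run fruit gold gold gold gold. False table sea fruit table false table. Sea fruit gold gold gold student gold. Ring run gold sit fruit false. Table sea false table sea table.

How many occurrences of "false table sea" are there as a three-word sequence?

Scanning the 42 overlapping trigram windows for "false table sea":
  position 19–21: false table sea
  position 24–26: false table sea
  position 38–40: false table sea
  position 41–43: false table sea

4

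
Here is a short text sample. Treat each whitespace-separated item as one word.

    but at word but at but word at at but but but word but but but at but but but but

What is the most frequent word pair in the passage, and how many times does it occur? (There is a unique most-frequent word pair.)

Bigram frequencies (highest first):
  but but: 7
  but at: 3
  at but: 3
  word but: 2
  but word: 2
  at word: 1
  … (2 more, each ≤ 1)

"but but", 7 times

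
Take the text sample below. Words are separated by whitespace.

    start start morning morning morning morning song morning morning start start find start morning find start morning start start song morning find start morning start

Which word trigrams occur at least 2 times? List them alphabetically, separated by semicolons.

find start morning; morning find start; morning morning morning; morning start start; start morning start

Trigram counts meeting the condition (at least 2 times):
  find start morning: 3
  morning find start: 2
  morning morning morning: 2
  morning start start: 2
  start morning start: 2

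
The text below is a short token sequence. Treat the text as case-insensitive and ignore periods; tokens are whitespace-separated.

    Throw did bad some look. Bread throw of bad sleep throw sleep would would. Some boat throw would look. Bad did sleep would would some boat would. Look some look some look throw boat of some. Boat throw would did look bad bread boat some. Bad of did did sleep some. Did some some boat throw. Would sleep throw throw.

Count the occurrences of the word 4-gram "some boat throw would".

Scanning the 57 overlapping 4-gram windows for "some boat throw would":
  position 15–18: some boat throw would
  position 36–39: some boat throw would
  position 54–57: some boat throw would

3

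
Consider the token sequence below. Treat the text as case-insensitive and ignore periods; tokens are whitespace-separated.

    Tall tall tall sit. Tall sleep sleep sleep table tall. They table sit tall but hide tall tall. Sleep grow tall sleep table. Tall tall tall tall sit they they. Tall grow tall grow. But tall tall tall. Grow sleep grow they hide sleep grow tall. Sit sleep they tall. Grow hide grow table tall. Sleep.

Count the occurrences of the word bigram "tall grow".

Scanning the 55 overlapping bigram windows for "tall grow":
  position 31–32: tall grow
  position 33–34: tall grow
  position 38–39: tall grow
  position 50–51: tall grow

4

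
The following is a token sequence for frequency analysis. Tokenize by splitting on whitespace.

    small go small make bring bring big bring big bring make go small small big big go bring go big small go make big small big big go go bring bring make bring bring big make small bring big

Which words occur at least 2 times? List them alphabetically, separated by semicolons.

big; bring; go; make; small

Unigram counts meeting the condition (at least 2 times):
  big: 10
  bring: 10
  go: 7
  make: 5
  small: 7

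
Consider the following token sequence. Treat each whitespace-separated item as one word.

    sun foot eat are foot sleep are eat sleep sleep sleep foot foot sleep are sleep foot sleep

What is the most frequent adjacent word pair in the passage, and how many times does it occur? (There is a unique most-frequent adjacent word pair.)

Bigram frequencies (highest first):
  foot sleep: 3
  sleep are: 2
  sleep sleep: 2
  sleep foot: 2
  sun foot: 1
  foot eat: 1
  … (6 more, each ≤ 1)

"foot sleep", 3 times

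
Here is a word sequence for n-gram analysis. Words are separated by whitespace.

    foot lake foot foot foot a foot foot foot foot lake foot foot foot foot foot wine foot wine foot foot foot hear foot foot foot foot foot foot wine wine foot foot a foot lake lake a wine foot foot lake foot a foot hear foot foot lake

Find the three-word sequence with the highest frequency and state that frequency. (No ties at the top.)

Trigram frequencies (highest first):
  foot foot foot: 11
  foot lake foot: 3
  foot a foot: 3
  foot foot lake: 3
  wine foot foot: 3
  lake foot foot: 2
  … (17 more, each ≤ 2)

"foot foot foot", 11 times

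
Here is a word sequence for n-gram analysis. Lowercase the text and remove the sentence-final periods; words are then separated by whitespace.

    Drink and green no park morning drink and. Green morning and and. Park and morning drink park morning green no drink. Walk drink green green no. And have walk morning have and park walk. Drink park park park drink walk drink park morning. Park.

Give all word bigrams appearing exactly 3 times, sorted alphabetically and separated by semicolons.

drink park; green no; park morning; walk drink

Bigram counts meeting the condition (exactly 3 times):
  drink park: 3
  green no: 3
  park morning: 3
  walk drink: 3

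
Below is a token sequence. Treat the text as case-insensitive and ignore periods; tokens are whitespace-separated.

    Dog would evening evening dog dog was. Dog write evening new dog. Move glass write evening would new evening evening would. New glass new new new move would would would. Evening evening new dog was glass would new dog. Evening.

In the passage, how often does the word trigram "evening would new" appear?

2

Scanning the 38 overlapping trigram windows for "evening would new":
  position 16–18: evening would new
  position 20–22: evening would new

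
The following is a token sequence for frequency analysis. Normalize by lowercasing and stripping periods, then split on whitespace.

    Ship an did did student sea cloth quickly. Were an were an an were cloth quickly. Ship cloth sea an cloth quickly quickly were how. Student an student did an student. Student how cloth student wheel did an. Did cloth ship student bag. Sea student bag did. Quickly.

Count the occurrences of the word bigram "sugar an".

0

Scanning the 47 overlapping bigram windows for "sugar an":
  (none found)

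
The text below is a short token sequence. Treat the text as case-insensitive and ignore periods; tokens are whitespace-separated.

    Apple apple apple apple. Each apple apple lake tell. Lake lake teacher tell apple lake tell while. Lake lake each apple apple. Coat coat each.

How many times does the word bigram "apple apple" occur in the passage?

Scanning the 24 overlapping bigram windows for "apple apple":
  position 1–2: apple apple
  position 2–3: apple apple
  position 3–4: apple apple
  position 6–7: apple apple
  position 21–22: apple apple

5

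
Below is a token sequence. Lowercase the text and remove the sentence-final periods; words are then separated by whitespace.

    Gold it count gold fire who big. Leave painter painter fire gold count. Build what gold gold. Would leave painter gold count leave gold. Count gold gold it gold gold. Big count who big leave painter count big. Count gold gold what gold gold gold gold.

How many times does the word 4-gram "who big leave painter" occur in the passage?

Scanning the 43 overlapping 4-gram windows for "who big leave painter":
  position 6–9: who big leave painter
  position 33–36: who big leave painter

2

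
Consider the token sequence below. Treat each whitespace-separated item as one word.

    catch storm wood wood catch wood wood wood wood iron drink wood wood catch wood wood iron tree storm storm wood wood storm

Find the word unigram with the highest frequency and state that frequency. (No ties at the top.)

"wood", 12 times

Unigram frequencies (highest first):
  wood: 12
  storm: 4
  catch: 3
  iron: 2
  drink: 1
  tree: 1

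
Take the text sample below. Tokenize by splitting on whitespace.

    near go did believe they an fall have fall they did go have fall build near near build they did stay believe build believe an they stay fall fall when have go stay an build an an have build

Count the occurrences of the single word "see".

0

Scanning the 39 tokens for "see":
  (none found)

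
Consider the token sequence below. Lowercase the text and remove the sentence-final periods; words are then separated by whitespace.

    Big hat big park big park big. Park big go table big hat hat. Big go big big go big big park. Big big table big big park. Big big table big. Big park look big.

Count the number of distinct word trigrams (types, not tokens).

36 tokens → 34 trigram windows in total.
Repeated trigrams (each contributes count−1 duplicates):
  big park big: 5
  big big park: 3
  big big table: 2
  big go big: 2
  big table big: 2
  go big big: 2
  park big big: 2
  park big park: 2
  … (1 more repeated)
13 duplicate windows → 34 − 13 = 21 distinct.

21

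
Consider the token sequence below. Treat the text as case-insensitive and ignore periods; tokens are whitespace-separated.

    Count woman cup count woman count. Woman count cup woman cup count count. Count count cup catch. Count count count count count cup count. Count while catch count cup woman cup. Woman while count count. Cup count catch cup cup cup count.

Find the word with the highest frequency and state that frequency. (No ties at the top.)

"count", 20 times

Unigram frequencies (highest first):
  count: 20
  cup: 11
  woman: 6
  catch: 3
  while: 2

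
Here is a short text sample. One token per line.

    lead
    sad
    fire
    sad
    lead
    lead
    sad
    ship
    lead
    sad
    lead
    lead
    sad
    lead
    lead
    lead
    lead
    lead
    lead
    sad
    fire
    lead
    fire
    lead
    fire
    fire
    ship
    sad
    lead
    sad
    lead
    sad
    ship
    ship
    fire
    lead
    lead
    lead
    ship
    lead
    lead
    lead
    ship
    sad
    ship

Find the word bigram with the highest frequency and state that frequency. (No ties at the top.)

Bigram frequencies (highest first):
  lead lead: 11
  lead sad: 7
  sad lead: 5
  sad ship: 3
  fire lead: 3
  sad fire: 2
  … (9 more, each ≤ 2)

"lead lead", 11 times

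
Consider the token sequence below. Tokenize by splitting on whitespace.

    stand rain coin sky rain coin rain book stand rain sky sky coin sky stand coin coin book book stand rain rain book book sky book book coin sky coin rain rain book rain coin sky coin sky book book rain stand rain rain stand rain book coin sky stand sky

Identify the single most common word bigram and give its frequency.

Bigram frequencies (highest first):
  coin sky: 6
  stand rain: 5
  rain book: 4
  book book: 4
  rain coin: 3
  sky coin: 3
  … (16 more, each ≤ 3)

"coin sky", 6 times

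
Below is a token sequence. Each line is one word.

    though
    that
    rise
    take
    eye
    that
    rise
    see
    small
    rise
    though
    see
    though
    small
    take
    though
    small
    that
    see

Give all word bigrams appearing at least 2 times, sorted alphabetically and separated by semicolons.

Bigram counts meeting the condition (at least 2 times):
  that rise: 2
  though small: 2

that rise; though small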